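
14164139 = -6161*(-2299)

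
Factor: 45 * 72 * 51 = 2^3 * 3^5 * 5^1 * 17^1 = 165240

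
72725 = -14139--86864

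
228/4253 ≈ 0.0536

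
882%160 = 82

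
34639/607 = 57 + 40/607 ≈ 57.07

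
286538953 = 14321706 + 272217247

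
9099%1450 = 399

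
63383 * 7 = 443681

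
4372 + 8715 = 13087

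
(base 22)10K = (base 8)770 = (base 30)GO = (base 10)504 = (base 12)360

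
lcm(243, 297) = 2673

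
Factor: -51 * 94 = -1 * 2^1 * 3^1 * 17^1 * 47^1 = -4794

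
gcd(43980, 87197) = 1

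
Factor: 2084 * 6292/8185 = 2^4 * 5^ (-1) * 11^2 * 13^1 * 521^1 * 1637^ (-1) = 13112528/8185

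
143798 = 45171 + 98627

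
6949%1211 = 894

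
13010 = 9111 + 3899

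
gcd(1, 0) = 1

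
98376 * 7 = 688632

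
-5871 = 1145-7016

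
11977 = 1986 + 9991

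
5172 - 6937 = -1765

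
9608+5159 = 14767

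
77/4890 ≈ 0.0157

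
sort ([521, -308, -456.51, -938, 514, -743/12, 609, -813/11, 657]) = [-938, -456.51, -308, -813/11, -743/12, 514, 521, 609, 657]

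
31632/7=4518 + 6/7 ≈ 4518.86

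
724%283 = 158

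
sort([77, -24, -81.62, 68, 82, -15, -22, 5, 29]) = [-81.62, -24, -22, -15, 5, 29, 68, 77, 82]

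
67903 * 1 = 67903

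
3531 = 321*11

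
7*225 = 1575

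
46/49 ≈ 0.939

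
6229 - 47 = 6182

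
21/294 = 1/14 ≈ 0.0714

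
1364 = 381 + 983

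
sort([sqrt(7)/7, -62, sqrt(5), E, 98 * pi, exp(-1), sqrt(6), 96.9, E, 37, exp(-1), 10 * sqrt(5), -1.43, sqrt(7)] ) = [-62, -1.43, exp(-1), exp(-1), sqrt(7)/7, sqrt(5), sqrt(6), sqrt(7), E, E, 10 * sqrt(5), 37, 96.9, 98 * pi] 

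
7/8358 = 1/1194 ≈ 0.000838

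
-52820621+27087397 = -25733224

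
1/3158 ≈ 0.000317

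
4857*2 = 9714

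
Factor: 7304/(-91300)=-1*2^1*5^(-2)=-2/25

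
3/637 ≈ 0.00471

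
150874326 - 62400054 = 88474272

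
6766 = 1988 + 4778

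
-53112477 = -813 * 65329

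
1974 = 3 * 658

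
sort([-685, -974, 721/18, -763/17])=[-974, -685, -763/17, 721/18]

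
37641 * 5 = 188205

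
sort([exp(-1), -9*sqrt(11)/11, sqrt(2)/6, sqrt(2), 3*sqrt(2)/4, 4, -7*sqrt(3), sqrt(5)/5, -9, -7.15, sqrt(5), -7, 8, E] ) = [-7*sqrt(3), -9, -7.15, -7, -9*sqrt(11)/11, sqrt(2)/6, exp(-1), sqrt(5)/5, 3*sqrt(2)/4, sqrt(2), sqrt(5), E, 4, 8] 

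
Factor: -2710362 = -1*2^1*3^1*557^1*811^1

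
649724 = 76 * 8549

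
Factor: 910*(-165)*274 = -1*2^2*3^1*5^2*7^1*11^1*13^1*137^1 = -41141100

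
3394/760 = 4 + 177/380≈4.47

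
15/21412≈0.000701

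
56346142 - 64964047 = -8617905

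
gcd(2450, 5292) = 98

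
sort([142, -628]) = [-628, 142]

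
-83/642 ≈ -0.129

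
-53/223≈-0.238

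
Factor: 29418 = 2^1*3^1*4903^1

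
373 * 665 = 248045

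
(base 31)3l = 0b1110010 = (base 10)114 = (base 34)3c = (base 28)42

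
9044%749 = 56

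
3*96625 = 289875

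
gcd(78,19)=1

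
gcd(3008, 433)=1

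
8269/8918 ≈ 0.927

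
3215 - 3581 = -366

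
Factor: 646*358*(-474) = -1*2^3*3^1*17^1*19^1*79^1*179^1 = -109621032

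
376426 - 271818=104608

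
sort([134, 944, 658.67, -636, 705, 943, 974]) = [-636, 134, 658.67, 705, 943, 944, 974]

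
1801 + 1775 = 3576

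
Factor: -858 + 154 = -1*2^6*11^1 = -704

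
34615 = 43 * 805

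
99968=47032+52936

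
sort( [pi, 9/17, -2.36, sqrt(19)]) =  [-2.36, 9/17, pi, sqrt(19)]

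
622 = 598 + 24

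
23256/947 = 24 + 528/947 ≈ 24.56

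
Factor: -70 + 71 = 1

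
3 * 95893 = 287679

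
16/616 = 2/77 ≈ 0.0260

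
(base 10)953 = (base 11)797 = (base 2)1110111001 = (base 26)1ah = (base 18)2gh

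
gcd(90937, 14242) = 1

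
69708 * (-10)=-697080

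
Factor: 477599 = 433^1*1103^1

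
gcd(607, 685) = 1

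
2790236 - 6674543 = -3884307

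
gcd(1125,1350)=225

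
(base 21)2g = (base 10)58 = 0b111010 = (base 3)2011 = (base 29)20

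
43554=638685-595131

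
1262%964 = 298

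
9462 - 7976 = 1486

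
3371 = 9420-6049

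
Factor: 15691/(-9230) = -1*2^(-1)*5^(-1)*17^1 = -17/10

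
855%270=45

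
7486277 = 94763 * 79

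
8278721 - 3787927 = 4490794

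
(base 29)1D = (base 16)2A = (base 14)30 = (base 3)1120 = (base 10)42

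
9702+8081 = 17783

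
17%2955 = 17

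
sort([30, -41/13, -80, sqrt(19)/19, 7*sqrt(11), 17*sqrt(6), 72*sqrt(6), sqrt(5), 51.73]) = [-80, -41/13, sqrt(19)/19, sqrt(5), 7*sqrt(11), 30, 17*sqrt(6), 51.73, 72*sqrt(6)]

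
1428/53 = 26 + 50/53 ≈ 26.94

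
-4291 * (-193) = 828163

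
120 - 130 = -10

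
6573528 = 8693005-2119477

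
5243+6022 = 11265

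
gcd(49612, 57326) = 2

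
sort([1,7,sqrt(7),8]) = [1,sqrt(7),7,8]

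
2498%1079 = 340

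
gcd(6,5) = 1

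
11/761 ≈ 0.0145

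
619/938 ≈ 0.660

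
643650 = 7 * 91950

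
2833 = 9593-6760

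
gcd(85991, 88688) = 1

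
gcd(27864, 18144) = 648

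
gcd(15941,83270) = 1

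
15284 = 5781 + 9503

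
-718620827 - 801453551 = -1520074378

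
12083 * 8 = 96664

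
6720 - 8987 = -2267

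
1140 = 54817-53677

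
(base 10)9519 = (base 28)c3r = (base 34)87x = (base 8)22457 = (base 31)9s2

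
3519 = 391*9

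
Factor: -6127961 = -1*7^1*29^1*30187^1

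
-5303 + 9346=4043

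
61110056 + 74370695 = 135480751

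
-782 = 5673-6455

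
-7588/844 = -8 - 209/211 ≈ -8.99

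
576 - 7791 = -7215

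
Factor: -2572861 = -1*683^1*3767^1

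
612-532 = 80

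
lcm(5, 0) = 0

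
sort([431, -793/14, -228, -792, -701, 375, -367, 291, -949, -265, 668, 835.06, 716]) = [-949, -792, -701, -367, -265, -228, -793/14, 291, 375, 431, 668, 716, 835.06]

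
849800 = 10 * 84980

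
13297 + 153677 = 166974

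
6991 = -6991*(-1) 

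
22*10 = 220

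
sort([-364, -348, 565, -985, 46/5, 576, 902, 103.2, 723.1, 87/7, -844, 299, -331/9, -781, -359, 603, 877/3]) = [-985, -844, -781, -364, -359, -348, -331/9, 46/5, 87/7, 103.2, 877/3, 299, 565, 576, 603, 723.1, 902]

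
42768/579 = 73 + 167/193 ≈ 73.87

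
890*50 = 44500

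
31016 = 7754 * 4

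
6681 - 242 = 6439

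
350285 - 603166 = -252881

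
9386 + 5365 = 14751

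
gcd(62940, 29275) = 5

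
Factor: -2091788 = -1 * 2^2 * 522947^1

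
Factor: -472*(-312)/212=2^4*3^1*13^1*53^(-1)*59^1=36816/53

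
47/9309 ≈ 0.00505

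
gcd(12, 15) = 3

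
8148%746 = 688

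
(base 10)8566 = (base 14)319c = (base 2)10000101110110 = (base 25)dhg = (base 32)8bm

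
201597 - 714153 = -512556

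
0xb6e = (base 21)6d7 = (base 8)5556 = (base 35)2dl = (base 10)2926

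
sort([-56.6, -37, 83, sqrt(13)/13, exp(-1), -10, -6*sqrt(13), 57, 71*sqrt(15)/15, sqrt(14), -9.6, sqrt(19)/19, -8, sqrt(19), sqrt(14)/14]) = [-56.6, -37, -6*sqrt(13), -10, -9.6, -8, sqrt(19)/19, sqrt(14)/14, sqrt(13)/13, exp(-1), sqrt(14), sqrt(19), 71*sqrt(15)/15, 57, 83]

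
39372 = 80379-41007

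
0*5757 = 0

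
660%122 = 50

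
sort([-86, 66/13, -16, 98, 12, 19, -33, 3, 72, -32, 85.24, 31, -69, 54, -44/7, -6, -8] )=[-86, -69, -33, -32, -16, -8, -44/7, -6, 3, 66/13, 12, 19, 31, 54, 72, 85.24, 98] 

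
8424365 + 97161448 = 105585813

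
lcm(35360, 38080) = 495040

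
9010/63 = 143 + 1/63≈143.02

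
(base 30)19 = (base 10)39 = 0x27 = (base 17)25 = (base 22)1h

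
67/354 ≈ 0.189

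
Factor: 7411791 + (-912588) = 3^1*367^1*5903^1 = 6499203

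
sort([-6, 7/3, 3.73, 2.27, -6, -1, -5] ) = [-6, -6, -5, -1, 2.27, 7/3, 3.73] 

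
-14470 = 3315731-3330201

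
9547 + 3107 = 12654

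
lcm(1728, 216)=1728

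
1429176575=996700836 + 432475739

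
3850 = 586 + 3264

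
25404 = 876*29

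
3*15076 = 45228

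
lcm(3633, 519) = 3633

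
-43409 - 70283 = -113692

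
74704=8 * 9338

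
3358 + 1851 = 5209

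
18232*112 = 2041984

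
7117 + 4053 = 11170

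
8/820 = 2/205 ≈ 0.00976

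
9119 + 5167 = 14286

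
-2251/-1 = 2251 = 2251.00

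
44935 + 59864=104799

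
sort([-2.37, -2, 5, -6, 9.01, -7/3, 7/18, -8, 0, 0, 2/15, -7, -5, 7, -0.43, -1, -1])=[-8, -7, -6, -5, -2.37, -7/3, -2, -1, -1, -0.43, 0, 0, 2/15, 7/18, 5, 7, 9.01]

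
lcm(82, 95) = 7790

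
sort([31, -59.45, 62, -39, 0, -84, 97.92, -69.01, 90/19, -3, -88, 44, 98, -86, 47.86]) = [-88, -86, -84, -69.01, -59.45, -39, -3, 0, 90/19, 31, 44, 47.86, 62, 97.92, 98]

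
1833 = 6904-5071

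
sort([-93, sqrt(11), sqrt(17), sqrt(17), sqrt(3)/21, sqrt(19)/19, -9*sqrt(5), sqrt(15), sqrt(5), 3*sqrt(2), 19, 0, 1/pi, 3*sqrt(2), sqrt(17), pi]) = [-93, -9*sqrt(5), 0, sqrt(3)/21, sqrt(19)/19, 1/pi, sqrt(5), pi, sqrt(11), sqrt(15), sqrt(17), sqrt(17), sqrt(17), 3*sqrt(2), 3*sqrt(2), 19]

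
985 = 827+158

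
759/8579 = 33/373 ≈ 0.0885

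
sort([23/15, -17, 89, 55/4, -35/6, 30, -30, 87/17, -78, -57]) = [-78, -57, -30, -17, -35/6, 23/15, 87/17, 55/4, 30, 89]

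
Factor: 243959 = 53^1*4603^1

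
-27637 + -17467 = -45104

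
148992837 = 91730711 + 57262126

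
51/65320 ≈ 0.000781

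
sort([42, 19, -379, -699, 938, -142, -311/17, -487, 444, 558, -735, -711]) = [-735, -711, -699, -487, -379, -142, -311/17, 19, 42, 444, 558, 938]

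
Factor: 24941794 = 2^1*19^1*31^2*683^1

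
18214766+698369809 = 716584575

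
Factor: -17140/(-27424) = 2^(-3)*5^1 = 5/8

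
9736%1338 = 370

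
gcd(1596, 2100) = 84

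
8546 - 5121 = 3425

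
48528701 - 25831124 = 22697577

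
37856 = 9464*4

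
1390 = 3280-1890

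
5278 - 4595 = 683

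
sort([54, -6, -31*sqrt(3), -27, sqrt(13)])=[-31*sqrt(3), -27, -6, sqrt(13), 54]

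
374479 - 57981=316498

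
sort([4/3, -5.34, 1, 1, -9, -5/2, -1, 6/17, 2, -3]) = [-9, -5.34, -3, -5/2, -1, 6/17, 1, 1, 4/3, 2]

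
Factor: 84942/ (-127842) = -1 * 3^2 * 11^1 * 149^ (-1) = -99/149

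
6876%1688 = 124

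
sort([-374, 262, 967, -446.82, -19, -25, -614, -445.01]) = [-614, -446.82, -445.01, -374, -25, -19, 262, 967]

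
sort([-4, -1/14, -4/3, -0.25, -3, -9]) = [-9, -4, -3, -4/3, -0.25, -1/14]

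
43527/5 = 8705 + 2/5 = 8705.40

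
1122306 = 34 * 33009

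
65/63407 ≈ 0.00103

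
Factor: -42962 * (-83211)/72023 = 2^1 * 3^1 * 7^(-1) * 10289^(-1) * 21481^1 * 27737^1 = 3574910982/72023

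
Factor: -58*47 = -1*2^1*29^1*47^1 = -2726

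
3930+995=4925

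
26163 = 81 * 323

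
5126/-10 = -2563/5 = -512.60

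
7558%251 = 28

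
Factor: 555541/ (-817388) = -1*2^ (-2)*7^1*11^ (-1)*13^ (-1)*19^1*1429^ (-1)*4177^1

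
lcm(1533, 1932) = 141036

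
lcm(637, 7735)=54145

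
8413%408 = 253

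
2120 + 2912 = 5032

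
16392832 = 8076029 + 8316803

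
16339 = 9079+7260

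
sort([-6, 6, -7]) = [-7, -6, 6]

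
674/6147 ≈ 0.110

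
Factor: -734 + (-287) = -1*1021^1 = -1021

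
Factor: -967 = -1*967^1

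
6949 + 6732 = 13681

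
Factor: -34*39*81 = -1*2^1*3^5*13^1*17^1 = -107406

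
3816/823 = 4 + 524/823 ≈ 4.64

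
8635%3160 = 2315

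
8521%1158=415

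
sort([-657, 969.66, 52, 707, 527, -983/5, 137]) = [-657, -983/5, 52, 137, 527, 707, 969.66]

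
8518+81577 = 90095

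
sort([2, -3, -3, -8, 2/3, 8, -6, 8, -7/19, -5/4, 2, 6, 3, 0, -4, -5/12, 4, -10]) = [-10, -8, -6, -4, -3, -3, -5/4, -5/12, -7/19, 0, 2/3, 2, 2, 3, 4, 6, 8, 8]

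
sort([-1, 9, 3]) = [-1, 3, 9]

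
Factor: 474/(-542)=-1 * 3^1 * 79^1 * 271^(-1)=-237/271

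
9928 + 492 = 10420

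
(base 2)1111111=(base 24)57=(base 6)331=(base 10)127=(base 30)47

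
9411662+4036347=13448009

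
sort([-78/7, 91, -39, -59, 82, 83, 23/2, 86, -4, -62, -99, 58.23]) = [-99, -62, -59, -39, -78/7, -4, 23/2, 58.23, 82, 83, 86, 91]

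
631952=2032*311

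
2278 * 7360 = 16766080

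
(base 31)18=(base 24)1f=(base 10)39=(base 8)47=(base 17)25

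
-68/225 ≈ -0.302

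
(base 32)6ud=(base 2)1101111001101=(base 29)8dc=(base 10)7117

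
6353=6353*1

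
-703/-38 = 37/2 = 18.50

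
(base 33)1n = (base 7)110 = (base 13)44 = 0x38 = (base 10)56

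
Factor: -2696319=-1 * 3^2 * 17^1 * 17623^1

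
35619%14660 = 6299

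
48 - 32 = 16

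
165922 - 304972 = -139050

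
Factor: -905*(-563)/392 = 2^ (-3)*5^1*7^ (-2)*181^1*563^1 = 509515/392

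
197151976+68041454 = 265193430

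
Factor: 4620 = 2^2 * 3^1 * 5^1 * 7^1 * 11^1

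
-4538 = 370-4908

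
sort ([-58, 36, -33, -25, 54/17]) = [-58, -33, -25, 54/17, 36]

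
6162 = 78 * 79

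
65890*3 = 197670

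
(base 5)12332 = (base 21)241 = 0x3c7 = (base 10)967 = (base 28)16f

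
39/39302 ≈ 0.000992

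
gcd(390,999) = 3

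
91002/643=141+339/643 ≈ 141.53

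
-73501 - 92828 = -166329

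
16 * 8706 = 139296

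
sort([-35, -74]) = [-74, -35]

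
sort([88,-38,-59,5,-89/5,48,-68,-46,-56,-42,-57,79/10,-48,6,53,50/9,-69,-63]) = [-69,-68,-63,-59,-57,-56,-48,-46,-42,-38,-89/5,5,50/9,6,79/10,48,53,88]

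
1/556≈0.00180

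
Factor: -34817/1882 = -1 * 2^(-1) * 37^1 = -37/2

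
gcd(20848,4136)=8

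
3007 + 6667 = 9674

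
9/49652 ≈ 0.000181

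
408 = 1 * 408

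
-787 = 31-818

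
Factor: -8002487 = -1*2551^1*3137^1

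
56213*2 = 112426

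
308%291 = 17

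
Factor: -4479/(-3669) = 1223^(-1)*1493^1 = 1493/1223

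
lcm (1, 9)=9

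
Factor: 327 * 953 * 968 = 2^3 * 3^1 * 11^2 * 109^1 * 953^1 = 301658808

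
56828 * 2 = 113656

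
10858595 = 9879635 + 978960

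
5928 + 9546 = 15474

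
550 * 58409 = 32124950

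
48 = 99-51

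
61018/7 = 8716 + 6/7 ≈ 8716.86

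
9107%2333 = 2108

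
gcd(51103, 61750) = 13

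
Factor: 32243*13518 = 2^1*3^2*19^1*751^1*1697^1 = 435860874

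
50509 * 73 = 3687157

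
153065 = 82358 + 70707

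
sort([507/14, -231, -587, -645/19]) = [-587, -231, -645/19, 507/14]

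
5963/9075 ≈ 0.657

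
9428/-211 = -44 - 144/211 ≈ -44.68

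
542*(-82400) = -44660800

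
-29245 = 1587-30832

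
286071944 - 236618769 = 49453175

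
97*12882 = 1249554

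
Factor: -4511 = -1 * 13^1 * 347^1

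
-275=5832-6107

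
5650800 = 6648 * 850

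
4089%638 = 261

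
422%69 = 8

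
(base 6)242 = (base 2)1100010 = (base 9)118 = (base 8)142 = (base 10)98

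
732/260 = 2 + 53/65 ≈ 2.82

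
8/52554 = 4/26277 ≈ 0.000152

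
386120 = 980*394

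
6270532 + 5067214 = 11337746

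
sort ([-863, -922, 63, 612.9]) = [-922, -863, 63, 612.9]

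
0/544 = 0 = 0.00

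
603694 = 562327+41367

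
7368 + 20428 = 27796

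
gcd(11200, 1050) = 350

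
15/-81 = -5/27 ≈ -0.185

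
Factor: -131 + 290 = 3^1*53^1 = 159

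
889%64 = 57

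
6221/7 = 888+5/7 ≈ 888.71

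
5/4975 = 1/995 ≈ 0.00101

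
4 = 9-5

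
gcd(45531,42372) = 9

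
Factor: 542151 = 3^2 * 59^1 * 1021^1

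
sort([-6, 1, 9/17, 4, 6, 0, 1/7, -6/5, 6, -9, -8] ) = [-9, -8, -6, -6/5, 0, 1/7, 9/17, 1, 4, 6, 6] 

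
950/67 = 14 + 12/67 ≈ 14.18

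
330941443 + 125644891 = 456586334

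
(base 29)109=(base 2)1101010010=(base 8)1522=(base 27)14d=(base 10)850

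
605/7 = 86 + 3/7 ≈ 86.43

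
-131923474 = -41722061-90201413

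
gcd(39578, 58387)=7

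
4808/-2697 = -1 - 2111/2697 ≈ -1.78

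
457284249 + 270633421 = 727917670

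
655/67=9 + 52/67 ≈ 9.78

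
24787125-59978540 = -35191415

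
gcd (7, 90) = 1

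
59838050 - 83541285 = -23703235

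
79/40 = 1+39/40≈1.98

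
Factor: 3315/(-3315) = -1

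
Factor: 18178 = 2^1 * 61^1 * 149^1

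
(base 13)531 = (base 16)375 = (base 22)1i5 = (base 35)pa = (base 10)885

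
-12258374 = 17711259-29969633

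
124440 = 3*41480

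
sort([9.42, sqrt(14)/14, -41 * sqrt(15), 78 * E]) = [-41 * sqrt(15), sqrt(14)/14, 9.42, 78 * E]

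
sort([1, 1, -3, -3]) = [-3, -3, 1, 1]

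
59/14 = 4 + 3/14 ≈ 4.21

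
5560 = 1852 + 3708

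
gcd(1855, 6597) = 1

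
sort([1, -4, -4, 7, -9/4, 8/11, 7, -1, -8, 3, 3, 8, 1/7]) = [-8, -4, -4, -9/4, -1, 1/7, 8/11, 1, 3, 3, 7, 7, 8]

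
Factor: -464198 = -1*2^1*7^1*71^1*467^1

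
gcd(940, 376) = 188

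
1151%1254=1151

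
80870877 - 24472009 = 56398868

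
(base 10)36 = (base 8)44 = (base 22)1e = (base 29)17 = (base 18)20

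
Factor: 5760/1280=2^(-1) * 3^2=9/2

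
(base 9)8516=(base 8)14154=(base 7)24141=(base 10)6252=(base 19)h61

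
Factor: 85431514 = 2^1*7^1*6102251^1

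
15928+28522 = 44450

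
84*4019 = 337596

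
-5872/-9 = 652 + 4/9≈652.44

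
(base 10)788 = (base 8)1424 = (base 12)558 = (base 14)404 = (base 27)125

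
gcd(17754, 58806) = 66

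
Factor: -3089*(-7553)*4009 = 7^1*13^1*19^1*83^1*211^1*3089^1 = 93534848953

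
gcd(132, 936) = 12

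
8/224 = 1/28 ≈ 0.0357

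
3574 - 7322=-3748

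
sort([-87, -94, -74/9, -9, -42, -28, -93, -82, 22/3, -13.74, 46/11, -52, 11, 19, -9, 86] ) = [-94, -93, -87, -82, -52, -42, -28, -13.74, -9, -9, -74/9, 46/11, 22/3, 11, 19, 86] 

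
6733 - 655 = 6078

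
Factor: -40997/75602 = -1 * 2^(-1) * 11^1 * 103^(-1) * 367^(-1) * 3727^1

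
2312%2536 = 2312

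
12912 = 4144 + 8768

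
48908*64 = 3130112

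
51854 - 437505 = -385651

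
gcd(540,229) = 1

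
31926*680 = 21709680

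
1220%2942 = 1220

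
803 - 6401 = -5598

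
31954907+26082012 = 58036919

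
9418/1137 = 8 + 322/1137 ≈ 8.28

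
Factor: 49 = 7^2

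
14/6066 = 7/3033 ≈ 0.00231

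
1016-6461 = -5445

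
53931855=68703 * 785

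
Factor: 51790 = 2^1*5^1*5179^1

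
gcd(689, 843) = 1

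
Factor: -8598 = -1*2^1*3^1*1433^1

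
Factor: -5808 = -1*2^4*3^1*11^2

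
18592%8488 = 1616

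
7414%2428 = 130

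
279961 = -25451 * (-11)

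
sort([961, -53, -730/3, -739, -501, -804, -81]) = [-804, -739, -501, -730/3, -81, -53, 961]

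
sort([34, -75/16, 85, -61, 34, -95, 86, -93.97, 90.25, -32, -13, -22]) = [-95, -93.97, -61, -32, -22, -13, -75/16, 34, 34, 85, 86, 90.25]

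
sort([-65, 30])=[-65, 30]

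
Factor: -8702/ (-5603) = 2^1 * 13^ (-1) * 19^1 * 229^1 * 431^ (-1) 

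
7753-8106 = -353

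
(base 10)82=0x52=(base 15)57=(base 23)3d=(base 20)42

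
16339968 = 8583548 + 7756420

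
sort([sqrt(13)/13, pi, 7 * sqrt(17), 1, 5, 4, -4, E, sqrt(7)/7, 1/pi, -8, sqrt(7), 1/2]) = [-8, -4, sqrt(13)/13, 1/pi, sqrt(7)/7, 1/2, 1, sqrt(7), E, pi, 4, 5, 7 * sqrt(17)]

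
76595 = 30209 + 46386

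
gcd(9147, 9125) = 1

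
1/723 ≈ 0.00138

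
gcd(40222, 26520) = 442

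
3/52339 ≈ 0.0000573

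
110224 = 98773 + 11451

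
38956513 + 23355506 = 62312019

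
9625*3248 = 31262000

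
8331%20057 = 8331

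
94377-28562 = 65815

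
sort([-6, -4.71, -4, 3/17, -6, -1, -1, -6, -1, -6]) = [-6, -6, -6, -6, -4.71, -4, -1, -1, -1, 3/17]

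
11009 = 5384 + 5625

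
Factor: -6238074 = -1*2^1*3^1*29^1*35851^1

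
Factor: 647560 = 2^3 * 5^1 * 16189^1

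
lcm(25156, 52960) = 1006240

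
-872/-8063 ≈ 0.108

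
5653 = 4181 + 1472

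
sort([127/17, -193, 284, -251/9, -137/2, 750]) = [-193, -137/2, -251/9, 127/17, 284, 750]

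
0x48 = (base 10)72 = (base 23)33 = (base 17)44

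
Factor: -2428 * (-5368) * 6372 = 2^7 * 3^3 * 11^1 * 59^1 * 61^1 * 607^1 = 83049487488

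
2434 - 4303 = -1869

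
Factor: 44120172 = 2^2 * 3^1 * 113^1 * 32537^1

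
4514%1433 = 215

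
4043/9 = 449+2/9 ≈ 449.22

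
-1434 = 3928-5362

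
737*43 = 31691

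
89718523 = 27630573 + 62087950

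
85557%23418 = 15303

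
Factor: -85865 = -1 * 5^1 * 13^1 * 1321^1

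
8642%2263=1853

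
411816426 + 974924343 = 1386740769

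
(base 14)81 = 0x71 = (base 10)113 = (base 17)6b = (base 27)45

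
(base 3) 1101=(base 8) 45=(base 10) 37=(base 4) 211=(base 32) 15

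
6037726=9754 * 619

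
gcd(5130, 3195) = 45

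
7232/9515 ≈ 0.760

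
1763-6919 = -5156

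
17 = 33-16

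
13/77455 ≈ 0.000168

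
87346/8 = 10918 + 1/4 = 10918.25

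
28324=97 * 292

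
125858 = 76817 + 49041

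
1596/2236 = 399/559 ≈ 0.714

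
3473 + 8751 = 12224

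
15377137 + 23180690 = 38557827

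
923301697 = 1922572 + 921379125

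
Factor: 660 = 2^2 * 3^1 * 5^1 * 11^1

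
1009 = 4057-3048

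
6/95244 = 1/15874 ≈ 0.0000630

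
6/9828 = 1/1638≈0.000611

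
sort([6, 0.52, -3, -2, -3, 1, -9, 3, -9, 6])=[-9, -9, -3, -3, -2, 0.52, 1, 3, 6, 6]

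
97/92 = 1 + 5/92 ≈ 1.05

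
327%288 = 39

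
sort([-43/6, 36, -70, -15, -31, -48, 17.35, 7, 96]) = [-70, -48, -31, -15, -43/6, 7, 17.35, 36, 96]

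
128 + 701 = 829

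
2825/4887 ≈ 0.578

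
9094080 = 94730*96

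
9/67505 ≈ 0.000133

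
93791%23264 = 735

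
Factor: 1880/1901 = 2^3 * 5^1 * 47^1 * 1901^(-1)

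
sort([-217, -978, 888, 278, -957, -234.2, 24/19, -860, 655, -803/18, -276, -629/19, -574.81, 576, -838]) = [-978, -957, -860, -838, -574.81, -276, -234.2, -217, -803/18, -629/19, 24/19, 278, 576, 655, 888]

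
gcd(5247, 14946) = 159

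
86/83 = 1 + 3/83 ≈ 1.04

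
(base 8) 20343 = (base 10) 8419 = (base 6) 102551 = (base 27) bem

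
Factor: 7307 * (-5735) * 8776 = -1 * 2^3 * 5^1 * 31^1 * 37^1 * 1097^1 * 7307^1 = -367763940520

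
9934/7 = 1419+1/7 ≈ 1419.14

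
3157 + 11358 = 14515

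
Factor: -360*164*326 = -1*2^6*3^2*5^1*41^1*163^1 = -19247040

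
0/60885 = 0 = 0.00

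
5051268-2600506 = 2450762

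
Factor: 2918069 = 7^1*11^1*37897^1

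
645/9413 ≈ 0.0685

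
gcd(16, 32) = 16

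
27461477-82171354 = -54709877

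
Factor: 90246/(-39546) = -1*3^(-1)*13^(-1)*89^1 = -89/39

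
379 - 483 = -104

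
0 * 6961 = 0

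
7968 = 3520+4448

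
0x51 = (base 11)74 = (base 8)121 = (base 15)56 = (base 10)81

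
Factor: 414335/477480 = 2^(-3) * 3^(-1) * 23^(-1) * 479^1 = 479/552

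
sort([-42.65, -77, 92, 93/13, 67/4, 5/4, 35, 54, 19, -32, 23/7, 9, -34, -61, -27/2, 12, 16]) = [-77, -61, -42.65, -34, -32, -27/2, 5/4, 23/7, 93/13, 9, 12, 16, 67/4, 19, 35, 54, 92]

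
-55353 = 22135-77488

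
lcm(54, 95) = 5130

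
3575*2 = 7150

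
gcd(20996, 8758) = 58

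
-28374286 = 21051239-49425525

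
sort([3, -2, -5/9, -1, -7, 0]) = [-7, -2, -1, -5/9, 0, 3]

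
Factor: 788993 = 788993^1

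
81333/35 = 11619/5 = 2323.80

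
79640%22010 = 13610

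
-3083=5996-9079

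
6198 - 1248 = 4950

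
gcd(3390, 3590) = 10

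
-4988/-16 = 311 + 3/4 = 311.75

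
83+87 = 170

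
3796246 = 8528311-4732065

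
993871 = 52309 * 19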